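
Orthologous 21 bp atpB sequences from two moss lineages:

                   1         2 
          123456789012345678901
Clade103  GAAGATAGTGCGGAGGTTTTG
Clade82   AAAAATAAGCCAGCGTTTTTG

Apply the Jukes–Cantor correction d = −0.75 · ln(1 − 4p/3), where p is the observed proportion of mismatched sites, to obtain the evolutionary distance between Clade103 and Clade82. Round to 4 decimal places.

Differing sites — 1:G/A; 4:G/A; 8:G/A; 9:T/G; 10:G/C; 12:G/A; 14:A/C; 16:G/T.
p = 8/21 = 0.380952.
d = −0.75 · ln(1 − (4/3)·0.380952) = −0.75 · ln(0.492064) = −0.75 · (-0.709146) = 0.5319.

0.5319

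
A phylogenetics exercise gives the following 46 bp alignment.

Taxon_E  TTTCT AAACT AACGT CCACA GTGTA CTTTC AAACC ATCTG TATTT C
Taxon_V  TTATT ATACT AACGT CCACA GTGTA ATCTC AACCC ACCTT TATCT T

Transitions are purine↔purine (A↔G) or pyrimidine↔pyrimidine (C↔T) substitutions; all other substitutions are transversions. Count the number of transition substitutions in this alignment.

The sequences differ at positions 3 (T/A, transversion), 4 (C/T, transition), 7 (A/T, transversion), 26 (C/A, transversion), 28 (T/C, transition), 33 (A/C, transversion), 37 (T/C, transition), 40 (G/T, transversion), 44 (T/C, transition), 46 (C/T, transition).
Of the 10 differences, 5 transitions and 5 transversions, so the answer is 5.

5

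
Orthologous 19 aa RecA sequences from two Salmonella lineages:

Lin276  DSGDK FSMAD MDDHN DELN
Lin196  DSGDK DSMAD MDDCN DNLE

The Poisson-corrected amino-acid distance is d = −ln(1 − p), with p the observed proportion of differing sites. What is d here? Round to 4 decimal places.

0.2364

The sequences differ at positions 6 (F/D), 14 (H/C), 17 (E/N), 19 (N/E).
p = 4/19 = 0.210526.
d = −ln(1 − 0.210526) = −ln(0.789474) = 0.2364.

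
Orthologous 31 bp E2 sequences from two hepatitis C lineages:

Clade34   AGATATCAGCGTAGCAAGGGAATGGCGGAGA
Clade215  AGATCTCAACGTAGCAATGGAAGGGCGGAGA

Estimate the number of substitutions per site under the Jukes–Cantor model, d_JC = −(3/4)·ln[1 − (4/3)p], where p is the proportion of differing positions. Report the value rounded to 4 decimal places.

Differing sites — 5:A/C; 9:G/A; 18:G/T; 23:T/G.
p = 4/31 = 0.129032.
d = −0.75 · ln(1 − (4/3)·0.129032) = −0.75 · ln(0.827957) = −0.75 · (-0.188794) = 0.1416.

0.1416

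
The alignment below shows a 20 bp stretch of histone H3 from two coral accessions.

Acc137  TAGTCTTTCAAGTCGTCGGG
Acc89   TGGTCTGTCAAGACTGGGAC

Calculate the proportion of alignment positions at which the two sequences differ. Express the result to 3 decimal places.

Mismatches occur at site 2 (A→G), site 7 (T→G), site 13 (T→A), site 15 (G→T), site 16 (T→G), site 17 (C→G), site 19 (G→A), site 20 (G→C).
There are 8 differences over 20 sites, so p = 8/20 = 0.400.

0.400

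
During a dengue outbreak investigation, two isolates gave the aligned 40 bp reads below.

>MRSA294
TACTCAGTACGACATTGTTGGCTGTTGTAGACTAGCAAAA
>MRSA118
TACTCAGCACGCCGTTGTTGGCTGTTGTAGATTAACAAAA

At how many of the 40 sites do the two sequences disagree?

5

Mismatches occur at site 8 (T→C), site 12 (A→C), site 14 (A→G), site 32 (C→T), site 35 (G→A).
That gives 5 mismatches out of 40 aligned sites, so the Hamming distance is 5.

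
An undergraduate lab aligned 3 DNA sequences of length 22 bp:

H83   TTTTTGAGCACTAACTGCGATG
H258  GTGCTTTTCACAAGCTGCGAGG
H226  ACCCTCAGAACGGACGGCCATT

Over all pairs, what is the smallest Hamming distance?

Pairwise Hamming distances:
  H83 vs H258: 9
  H83 vs H226: 11
  H258 vs H226: 14
The smallest is 9, between H83 and H258.

9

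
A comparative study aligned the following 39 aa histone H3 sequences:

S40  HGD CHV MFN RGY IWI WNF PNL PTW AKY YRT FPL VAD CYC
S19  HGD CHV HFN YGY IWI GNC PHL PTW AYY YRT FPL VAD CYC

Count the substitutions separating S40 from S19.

Differing sites — 7:M/H; 10:R/Y; 16:W/G; 18:F/C; 20:N/H; 26:K/Y.
That gives 6 mismatches out of 39 aligned sites, so the Hamming distance is 6.

6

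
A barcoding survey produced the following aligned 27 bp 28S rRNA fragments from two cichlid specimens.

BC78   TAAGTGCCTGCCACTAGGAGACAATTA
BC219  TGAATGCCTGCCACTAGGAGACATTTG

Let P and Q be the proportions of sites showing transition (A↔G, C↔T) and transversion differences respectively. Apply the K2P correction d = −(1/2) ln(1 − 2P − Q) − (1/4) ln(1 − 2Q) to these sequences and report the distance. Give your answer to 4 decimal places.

0.1693

The sequences differ at positions 2 (A/G, transition), 4 (G/A, transition), 24 (A/T, transversion), 27 (A/G, transition).
Of the 4 differences, 3 transitions and 1 transversion over 27 sites: P = 3/27 = 0.111111, Q = 1/27 = 0.037037.
d = −0.5·ln(0.740741) − 0.25·ln(0.925926) = −0.5·(-0.300104) − 0.25·(-0.076961) = 0.1693.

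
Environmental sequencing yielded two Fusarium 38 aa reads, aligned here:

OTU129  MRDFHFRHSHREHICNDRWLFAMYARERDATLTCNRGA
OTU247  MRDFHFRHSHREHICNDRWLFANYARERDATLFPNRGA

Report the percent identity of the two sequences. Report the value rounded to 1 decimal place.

The sequences differ at positions 23 (M/N), 33 (T/F), 34 (C/P).
35 of the 38 sites match, so the percent identity is 35/38 × 100 = 92.1%.

92.1%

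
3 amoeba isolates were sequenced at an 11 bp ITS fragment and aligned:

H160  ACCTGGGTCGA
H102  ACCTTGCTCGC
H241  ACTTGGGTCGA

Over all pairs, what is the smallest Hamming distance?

1

Pairwise Hamming distances:
  H160 vs H102: 3
  H160 vs H241: 1
  H102 vs H241: 4
The smallest is 1, between H160 and H241.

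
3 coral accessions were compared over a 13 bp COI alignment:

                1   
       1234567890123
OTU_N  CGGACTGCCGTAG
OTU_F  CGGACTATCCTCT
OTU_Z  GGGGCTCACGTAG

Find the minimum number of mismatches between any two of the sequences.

Pairwise Hamming distances:
  OTU_N vs OTU_F: 5
  OTU_N vs OTU_Z: 4
  OTU_F vs OTU_Z: 7
The smallest is 4, between OTU_N and OTU_Z.

4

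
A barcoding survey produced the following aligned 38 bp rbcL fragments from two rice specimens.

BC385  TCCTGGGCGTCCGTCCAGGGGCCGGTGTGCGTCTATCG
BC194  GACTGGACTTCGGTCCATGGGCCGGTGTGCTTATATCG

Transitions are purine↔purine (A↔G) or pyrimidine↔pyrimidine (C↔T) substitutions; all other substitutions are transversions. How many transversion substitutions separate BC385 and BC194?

Mismatches occur at site 1 (T↔G, transversion), site 2 (C↔A, transversion), site 7 (G↔A, transition), site 9 (G↔T, transversion), site 12 (C↔G, transversion), site 18 (G↔T, transversion), site 31 (G↔T, transversion), site 33 (C↔A, transversion).
Of the 8 differences, 1 transition and 7 transversions, so the answer is 7.

7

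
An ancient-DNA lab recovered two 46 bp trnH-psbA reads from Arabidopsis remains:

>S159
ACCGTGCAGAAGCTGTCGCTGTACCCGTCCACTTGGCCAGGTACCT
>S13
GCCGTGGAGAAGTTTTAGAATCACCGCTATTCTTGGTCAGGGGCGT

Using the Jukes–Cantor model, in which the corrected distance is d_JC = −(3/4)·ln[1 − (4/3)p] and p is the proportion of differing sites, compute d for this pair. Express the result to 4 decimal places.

0.5532

Differing sites — 1:A/G; 7:C/G; 13:C/T; 15:G/T; 17:C/A; 19:C/A; 20:T/A; 21:G/T; 22:T/C; 26:C/G; 27:G/C; 29:C/A; 30:C/T; 31:A/T; 37:C/T; 42:T/G; 43:A/G; 45:C/G.
p = 18/46 = 0.391304.
d = −0.75 · ln(1 − (4/3)·0.391304) = −0.75 · ln(0.478261) = −0.75 · (-0.737599) = 0.5532.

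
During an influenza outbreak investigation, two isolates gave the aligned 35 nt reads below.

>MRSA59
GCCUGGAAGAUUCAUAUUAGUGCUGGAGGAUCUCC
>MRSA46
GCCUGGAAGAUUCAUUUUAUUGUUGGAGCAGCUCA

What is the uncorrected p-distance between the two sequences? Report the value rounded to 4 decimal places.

0.1714

Differing sites — 16:A/U; 20:G/U; 23:C/U; 29:G/C; 31:U/G; 35:C/A.
There are 6 differences over 35 sites, so p = 6/35 = 0.1714.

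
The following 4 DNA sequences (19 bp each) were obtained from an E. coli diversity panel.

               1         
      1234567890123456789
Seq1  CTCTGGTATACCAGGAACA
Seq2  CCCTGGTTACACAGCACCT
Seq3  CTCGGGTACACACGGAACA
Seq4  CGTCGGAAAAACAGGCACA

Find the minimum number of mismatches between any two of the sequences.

Pairwise Hamming distances:
  Seq1 vs Seq2: 8
  Seq1 vs Seq3: 4
  Seq1 vs Seq4: 7
  Seq2 vs Seq3: 11
  Seq2 vs Seq4: 10
  Seq3 vs Seq4: 9
The smallest is 4, between Seq1 and Seq3.

4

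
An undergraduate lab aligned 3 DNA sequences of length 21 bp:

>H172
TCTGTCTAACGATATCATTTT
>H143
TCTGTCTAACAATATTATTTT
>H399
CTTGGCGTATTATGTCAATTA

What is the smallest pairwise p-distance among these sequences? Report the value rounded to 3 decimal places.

0.095

Pairwise Hamming distances:
  H172 vs H143: 2
  H172 vs H399: 10
  H143 vs H399: 11
The smallest is 2 mismatches, between H172 and H143; p = 2/21 = 0.095.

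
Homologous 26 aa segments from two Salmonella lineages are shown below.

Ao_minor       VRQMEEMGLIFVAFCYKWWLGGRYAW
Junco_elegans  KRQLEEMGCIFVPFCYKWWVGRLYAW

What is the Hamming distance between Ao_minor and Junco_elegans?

Mismatches occur at site 1 (V→K), site 4 (M→L), site 9 (L→C), site 13 (A→P), site 20 (L→V), site 22 (G→R), site 23 (R→L).
That gives 7 mismatches out of 26 aligned sites, so the Hamming distance is 7.

7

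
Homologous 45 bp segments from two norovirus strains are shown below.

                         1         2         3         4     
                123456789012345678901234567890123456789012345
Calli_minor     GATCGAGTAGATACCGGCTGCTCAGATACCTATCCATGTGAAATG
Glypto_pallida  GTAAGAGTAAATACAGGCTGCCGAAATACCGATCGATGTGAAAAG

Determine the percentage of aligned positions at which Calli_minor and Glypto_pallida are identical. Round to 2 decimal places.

The sequences differ at positions 2 (A/T), 3 (T/A), 4 (C/A), 10 (G/A), 15 (C/A), 22 (T/C), 23 (C/G), 25 (G/A), 31 (T/G), 35 (C/G), 44 (T/A).
34 of the 45 sites match, so the percent identity is 34/45 × 100 = 75.56%.

75.56%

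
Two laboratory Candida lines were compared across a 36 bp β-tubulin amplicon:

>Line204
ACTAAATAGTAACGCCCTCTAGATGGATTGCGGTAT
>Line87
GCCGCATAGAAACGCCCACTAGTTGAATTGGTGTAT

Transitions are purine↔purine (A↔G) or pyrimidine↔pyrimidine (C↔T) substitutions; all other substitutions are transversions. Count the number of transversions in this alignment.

Differing sites — 1:A/G (Ti); 3:T/C (Ti); 4:A/G (Ti); 5:A/C (Tv); 10:T/A (Tv); 18:T/A (Tv); 23:A/T (Tv); 26:G/A (Ti); 31:C/G (Tv); 32:G/T (Tv).
Of the 10 differences, 4 transitions and 6 transversions, so the answer is 6.

6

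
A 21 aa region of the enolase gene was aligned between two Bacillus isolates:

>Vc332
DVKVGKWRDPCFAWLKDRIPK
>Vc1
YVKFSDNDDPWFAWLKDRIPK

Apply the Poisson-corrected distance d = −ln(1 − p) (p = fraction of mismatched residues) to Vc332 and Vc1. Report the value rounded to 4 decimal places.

0.4055

Mismatches occur at site 1 (D/Y), site 4 (V/F), site 5 (G/S), site 6 (K/D), site 7 (W/N), site 8 (R/D), site 11 (C/W).
p = 7/21 = 0.333333.
d = −ln(1 − 0.333333) = −ln(0.666667) = 0.4055.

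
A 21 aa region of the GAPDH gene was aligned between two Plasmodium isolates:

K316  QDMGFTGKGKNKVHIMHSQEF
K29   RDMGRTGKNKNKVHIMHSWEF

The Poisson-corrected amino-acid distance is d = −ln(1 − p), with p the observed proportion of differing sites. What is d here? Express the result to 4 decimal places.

0.2113

Mismatches occur at site 1 (Q→R), site 5 (F→R), site 9 (G→N), site 19 (Q→W).
p = 4/21 = 0.190476.
d = −ln(1 − 0.190476) = −ln(0.809524) = 0.2113.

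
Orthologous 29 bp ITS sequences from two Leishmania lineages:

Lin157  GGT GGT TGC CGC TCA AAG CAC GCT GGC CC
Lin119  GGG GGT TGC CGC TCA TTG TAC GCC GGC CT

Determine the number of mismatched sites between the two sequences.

The sequences differ at positions 3 (T/G), 16 (A/T), 17 (A/T), 19 (C/T), 24 (T/C), 29 (C/T).
That gives 6 mismatches out of 29 aligned sites, so the Hamming distance is 6.

6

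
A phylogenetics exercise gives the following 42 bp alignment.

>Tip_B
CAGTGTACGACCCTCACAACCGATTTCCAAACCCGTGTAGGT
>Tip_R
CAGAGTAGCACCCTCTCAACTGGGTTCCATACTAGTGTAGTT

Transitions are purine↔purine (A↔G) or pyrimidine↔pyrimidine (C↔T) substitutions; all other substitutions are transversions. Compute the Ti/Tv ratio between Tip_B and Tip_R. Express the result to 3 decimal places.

0.375

Differing sites — 4:T/A (Tv); 8:C/G (Tv); 9:G/C (Tv); 16:A/T (Tv); 21:C/T (Ti); 23:A/G (Ti); 24:T/G (Tv); 30:A/T (Tv); 33:C/T (Ti); 34:C/A (Tv); 41:G/T (Tv).
Of the 11 differences, 3 transitions and 8 transversions, so Ti/Tv = 3/8 = 0.375.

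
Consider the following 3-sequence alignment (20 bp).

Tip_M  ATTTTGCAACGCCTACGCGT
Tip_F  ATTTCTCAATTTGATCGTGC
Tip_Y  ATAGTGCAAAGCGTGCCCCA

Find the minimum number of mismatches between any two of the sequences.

Pairwise Hamming distances:
  Tip_M vs Tip_F: 10
  Tip_M vs Tip_Y: 8
  Tip_F vs Tip_Y: 13
The smallest is 8, between Tip_M and Tip_Y.

8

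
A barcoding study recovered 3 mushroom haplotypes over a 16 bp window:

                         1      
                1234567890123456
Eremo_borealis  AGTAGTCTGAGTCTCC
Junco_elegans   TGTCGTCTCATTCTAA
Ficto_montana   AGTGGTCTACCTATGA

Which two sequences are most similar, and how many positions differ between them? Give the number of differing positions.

6

Pairwise Hamming distances:
  Eremo_borealis vs Junco_elegans: 6
  Eremo_borealis vs Ficto_montana: 7
  Junco_elegans vs Ficto_montana: 7
The smallest is 6, between Eremo_borealis and Junco_elegans.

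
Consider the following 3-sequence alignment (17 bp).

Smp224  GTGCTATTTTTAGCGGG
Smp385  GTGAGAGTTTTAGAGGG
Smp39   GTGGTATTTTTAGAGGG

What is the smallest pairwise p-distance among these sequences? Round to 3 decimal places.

0.118

Pairwise Hamming distances:
  Smp224 vs Smp385: 4
  Smp224 vs Smp39: 2
  Smp385 vs Smp39: 3
The smallest is 2 mismatches, between Smp224 and Smp39; p = 2/17 = 0.118.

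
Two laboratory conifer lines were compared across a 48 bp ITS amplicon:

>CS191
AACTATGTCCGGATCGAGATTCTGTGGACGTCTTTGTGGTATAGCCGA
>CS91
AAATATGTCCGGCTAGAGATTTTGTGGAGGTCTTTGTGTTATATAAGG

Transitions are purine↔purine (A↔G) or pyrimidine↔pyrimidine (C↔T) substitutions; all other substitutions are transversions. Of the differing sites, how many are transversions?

The sequences differ at positions 3 (C/A, transversion), 13 (A/C, transversion), 15 (C/A, transversion), 22 (C/T, transition), 29 (C/G, transversion), 39 (G/T, transversion), 44 (G/T, transversion), 45 (C/A, transversion), 46 (C/A, transversion), 48 (A/G, transition).
Of the 10 differences, 2 transitions and 8 transversions, so the answer is 8.

8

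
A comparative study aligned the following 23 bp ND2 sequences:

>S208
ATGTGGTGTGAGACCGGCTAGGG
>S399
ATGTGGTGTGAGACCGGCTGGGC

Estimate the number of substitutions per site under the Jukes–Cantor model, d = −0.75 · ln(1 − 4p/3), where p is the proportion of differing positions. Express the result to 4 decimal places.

Mismatches occur at site 20 (A/G), site 23 (G/C).
p = 2/23 = 0.086957.
d = −0.75 · ln(1 − (4/3)·0.086957) = −0.75 · ln(0.884057) = −0.75 · (-0.123234) = 0.0924.

0.0924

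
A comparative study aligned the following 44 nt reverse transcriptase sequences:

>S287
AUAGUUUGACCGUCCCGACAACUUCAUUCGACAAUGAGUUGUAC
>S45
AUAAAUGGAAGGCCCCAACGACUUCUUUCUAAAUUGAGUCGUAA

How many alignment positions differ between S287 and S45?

Mismatches occur at site 4 (G/A), site 5 (U/A), site 7 (U/G), site 10 (C/A), site 11 (C/G), site 13 (U/C), site 17 (G/A), site 20 (A/G), site 26 (A/U), site 30 (G/U), site 32 (C/A), site 34 (A/U), site 40 (U/C), site 44 (C/A).
That gives 14 mismatches out of 44 aligned sites, so the Hamming distance is 14.

14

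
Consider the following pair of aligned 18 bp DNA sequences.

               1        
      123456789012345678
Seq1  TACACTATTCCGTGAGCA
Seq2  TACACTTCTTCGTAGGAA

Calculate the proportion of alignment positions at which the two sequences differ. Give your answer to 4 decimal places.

0.3333

Mismatches occur at site 7 (A↔T), site 8 (T↔C), site 10 (C↔T), site 14 (G↔A), site 15 (A↔G), site 17 (C↔A).
There are 6 differences over 18 sites, so p = 6/18 = 0.3333.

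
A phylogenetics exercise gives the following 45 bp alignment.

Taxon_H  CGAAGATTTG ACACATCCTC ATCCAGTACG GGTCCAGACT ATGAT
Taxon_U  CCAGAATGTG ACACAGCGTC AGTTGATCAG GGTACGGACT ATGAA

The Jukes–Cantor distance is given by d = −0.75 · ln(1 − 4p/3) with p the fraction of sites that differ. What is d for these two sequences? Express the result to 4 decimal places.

Differing sites — 2:G/C; 4:A/G; 5:G/A; 8:T/G; 16:T/G; 18:C/G; 22:T/G; 23:C/T; 24:C/T; 25:A/G; 26:G/A; 28:A/C; 29:C/A; 34:C/A; 36:A/G; 45:T/A.
p = 16/45 = 0.355556.
d = −0.75 · ln(1 − (4/3)·0.355556) = −0.75 · ln(0.525925) = −0.75 · (-0.642597) = 0.4819.

0.4819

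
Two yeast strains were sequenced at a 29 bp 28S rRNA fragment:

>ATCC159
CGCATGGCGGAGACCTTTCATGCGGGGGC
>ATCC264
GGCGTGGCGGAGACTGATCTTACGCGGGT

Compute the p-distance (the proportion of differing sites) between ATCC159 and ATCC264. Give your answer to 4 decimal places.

Differing sites — 1:C/G; 4:A/G; 15:C/T; 16:T/G; 17:T/A; 20:A/T; 22:G/A; 25:G/C; 29:C/T.
There are 9 differences over 29 sites, so p = 9/29 = 0.3103.

0.3103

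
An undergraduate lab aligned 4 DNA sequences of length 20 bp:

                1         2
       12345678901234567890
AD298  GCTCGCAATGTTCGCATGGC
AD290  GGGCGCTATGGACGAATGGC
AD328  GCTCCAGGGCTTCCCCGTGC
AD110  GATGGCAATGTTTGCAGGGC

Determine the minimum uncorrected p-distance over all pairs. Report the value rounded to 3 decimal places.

Pairwise Hamming distances:
  AD298 vs AD290: 6
  AD298 vs AD328: 10
  AD298 vs AD110: 4
  AD290 vs AD328: 15
  AD290 vs AD110: 9
  AD328 vs AD110: 12
The smallest is 4 mismatches, between AD298 and AD110; p = 4/20 = 0.200.

0.200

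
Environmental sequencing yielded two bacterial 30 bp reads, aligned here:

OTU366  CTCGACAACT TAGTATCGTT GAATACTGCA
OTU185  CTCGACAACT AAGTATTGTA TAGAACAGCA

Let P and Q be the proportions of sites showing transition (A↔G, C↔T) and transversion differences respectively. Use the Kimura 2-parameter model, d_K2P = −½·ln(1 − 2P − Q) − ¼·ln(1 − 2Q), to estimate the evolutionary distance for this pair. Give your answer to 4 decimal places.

0.2797

Differing sites — 11:T/A (Tv); 17:C/T (Ti); 20:T/A (Tv); 21:G/T (Tv); 23:A/G (Ti); 24:T/A (Tv); 27:T/A (Tv).
Of the 7 differences, 2 transitions and 5 transversions over 30 sites: P = 2/30 = 0.066667, Q = 5/30 = 0.166667.
d = −0.5·ln(0.699999) − 0.25·ln(0.666666) = −0.5·(-0.356676) − 0.25·(-0.405466) = 0.2797.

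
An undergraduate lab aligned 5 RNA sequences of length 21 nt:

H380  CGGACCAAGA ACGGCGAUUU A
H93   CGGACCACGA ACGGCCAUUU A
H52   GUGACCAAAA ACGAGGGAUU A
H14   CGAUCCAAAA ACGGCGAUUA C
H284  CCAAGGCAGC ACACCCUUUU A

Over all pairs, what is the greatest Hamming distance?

14

Pairwise Hamming distances:
  H380 vs H93: 2
  H380 vs H52: 7
  H380 vs H14: 5
  H380 vs H284: 10
  H93 vs H52: 9
  H93 vs H14: 7
  H93 vs H284: 10
  H52 vs H14: 10
  H52 vs H284: 14
  H14 vs H284: 13
The largest is 14, between H52 and H284.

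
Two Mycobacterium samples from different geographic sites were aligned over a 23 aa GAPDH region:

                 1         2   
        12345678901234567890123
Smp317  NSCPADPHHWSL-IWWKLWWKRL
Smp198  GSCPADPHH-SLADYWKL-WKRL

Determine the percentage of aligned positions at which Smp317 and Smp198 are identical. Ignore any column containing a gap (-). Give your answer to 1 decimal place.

Excluding the 3 gap columns leaves 20 comparable sites.
Mismatches occur at site 1 (N/G), site 14 (I/D), site 15 (W/Y).
17 of the 20 comparable sites match, so the percent identity is 17/20 × 100 = 85.0%.

85.0%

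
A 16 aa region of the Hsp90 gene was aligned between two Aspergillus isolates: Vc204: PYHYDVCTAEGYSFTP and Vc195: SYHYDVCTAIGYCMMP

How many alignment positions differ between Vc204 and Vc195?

The sequences differ at positions 1 (P/S), 10 (E/I), 13 (S/C), 14 (F/M), 15 (T/M).
That gives 5 mismatches out of 16 aligned sites, so the Hamming distance is 5.

5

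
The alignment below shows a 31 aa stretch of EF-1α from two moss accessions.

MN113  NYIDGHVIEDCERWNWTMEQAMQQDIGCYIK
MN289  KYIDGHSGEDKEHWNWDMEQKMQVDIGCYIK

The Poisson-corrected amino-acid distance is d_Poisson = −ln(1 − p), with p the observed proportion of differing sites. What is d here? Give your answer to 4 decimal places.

Differing sites — 1:N/K; 7:V/S; 8:I/G; 11:C/K; 13:R/H; 17:T/D; 21:A/K; 24:Q/V.
p = 8/31 = 0.258065.
d = −ln(1 − 0.258065) = −ln(0.741935) = 0.2985.

0.2985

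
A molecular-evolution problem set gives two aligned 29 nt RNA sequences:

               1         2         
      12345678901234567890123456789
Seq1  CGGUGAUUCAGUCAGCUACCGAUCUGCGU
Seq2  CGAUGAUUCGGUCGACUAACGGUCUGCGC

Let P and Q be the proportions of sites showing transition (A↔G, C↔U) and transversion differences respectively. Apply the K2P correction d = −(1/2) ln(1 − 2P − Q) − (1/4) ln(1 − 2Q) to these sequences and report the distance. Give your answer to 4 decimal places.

Mismatches occur at site 3 (G↔A, transition), site 10 (A↔G, transition), site 14 (A↔G, transition), site 15 (G↔A, transition), site 19 (C↔A, transversion), site 22 (A↔G, transition), site 29 (U↔C, transition).
Of the 7 differences, 6 transitions and 1 transversion over 29 sites: P = 6/29 = 0.206897, Q = 1/29 = 0.034483.
d = −0.5·ln(0.551723) − 0.25·ln(0.931034) = −0.5·(-0.594709) − 0.25·(-0.071459) = 0.3152.

0.3152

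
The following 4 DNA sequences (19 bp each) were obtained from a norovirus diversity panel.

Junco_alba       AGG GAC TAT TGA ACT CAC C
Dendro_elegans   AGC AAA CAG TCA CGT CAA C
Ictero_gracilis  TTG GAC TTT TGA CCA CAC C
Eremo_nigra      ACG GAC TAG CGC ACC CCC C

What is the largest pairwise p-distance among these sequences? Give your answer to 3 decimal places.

0.684

Pairwise Hamming distances:
  Junco_alba vs Dendro_elegans: 9
  Junco_alba vs Ictero_gracilis: 5
  Junco_alba vs Eremo_nigra: 6
  Dendro_elegans vs Ictero_gracilis: 12
  Dendro_elegans vs Eremo_nigra: 13
  Ictero_gracilis vs Eremo_nigra: 9
The largest is 13 mismatches, between Dendro_elegans and Eremo_nigra; p = 13/19 = 0.684.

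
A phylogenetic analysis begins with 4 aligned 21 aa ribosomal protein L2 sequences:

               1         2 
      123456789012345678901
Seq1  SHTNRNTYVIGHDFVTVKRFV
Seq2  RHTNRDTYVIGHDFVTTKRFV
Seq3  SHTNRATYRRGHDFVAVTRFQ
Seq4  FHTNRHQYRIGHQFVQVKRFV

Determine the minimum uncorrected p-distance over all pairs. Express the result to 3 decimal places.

Pairwise Hamming distances:
  Seq1 vs Seq2: 3
  Seq1 vs Seq3: 6
  Seq1 vs Seq4: 6
  Seq2 vs Seq3: 8
  Seq2 vs Seq4: 7
  Seq3 vs Seq4: 8
The smallest is 3 mismatches, between Seq1 and Seq2; p = 3/21 = 0.143.

0.143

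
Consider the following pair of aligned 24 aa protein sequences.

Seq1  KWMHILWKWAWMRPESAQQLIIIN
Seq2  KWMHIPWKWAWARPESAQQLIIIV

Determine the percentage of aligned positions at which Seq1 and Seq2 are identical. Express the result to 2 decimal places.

87.50%

The sequences differ at positions 6 (L/P), 12 (M/A), 24 (N/V).
21 of the 24 sites match, so the percent identity is 21/24 × 100 = 87.50%.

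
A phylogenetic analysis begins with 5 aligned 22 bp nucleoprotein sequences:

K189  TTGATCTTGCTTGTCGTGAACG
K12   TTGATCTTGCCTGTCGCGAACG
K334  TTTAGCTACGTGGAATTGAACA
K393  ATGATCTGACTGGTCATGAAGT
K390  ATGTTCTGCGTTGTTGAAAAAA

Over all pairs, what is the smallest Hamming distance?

2

Pairwise Hamming distances:
  K189 vs K12: 2
  K189 vs K334: 10
  K189 vs K393: 7
  K189 vs K390: 10
  K12 vs K334: 12
  K12 vs K393: 9
  K12 vs K390: 11
  K334 vs K393: 11
  K334 vs K390: 12
  K393 vs K390: 10
The smallest is 2, between K189 and K12.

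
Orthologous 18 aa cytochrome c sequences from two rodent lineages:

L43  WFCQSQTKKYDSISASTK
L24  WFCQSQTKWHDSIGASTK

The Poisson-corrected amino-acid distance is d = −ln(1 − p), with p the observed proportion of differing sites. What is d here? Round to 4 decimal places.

The sequences differ at positions 9 (K/W), 10 (Y/H), 14 (S/G).
p = 3/18 = 0.166667.
d = −ln(1 − 0.166667) = −ln(0.833333) = 0.1823.

0.1823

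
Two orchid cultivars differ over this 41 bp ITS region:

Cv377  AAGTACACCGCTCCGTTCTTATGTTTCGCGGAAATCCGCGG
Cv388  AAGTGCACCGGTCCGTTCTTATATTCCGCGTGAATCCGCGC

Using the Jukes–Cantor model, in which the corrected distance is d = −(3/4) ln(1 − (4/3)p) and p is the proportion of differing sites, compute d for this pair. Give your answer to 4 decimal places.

0.1937

Mismatches occur at site 5 (A↔G), site 11 (C↔G), site 23 (G↔A), site 26 (T↔C), site 31 (G↔T), site 32 (A↔G), site 41 (G↔C).
p = 7/41 = 0.170732.
d = −0.75 · ln(1 − (4/3)·0.170732) = −0.75 · ln(0.772357) = −0.75 · (-0.258308) = 0.1937.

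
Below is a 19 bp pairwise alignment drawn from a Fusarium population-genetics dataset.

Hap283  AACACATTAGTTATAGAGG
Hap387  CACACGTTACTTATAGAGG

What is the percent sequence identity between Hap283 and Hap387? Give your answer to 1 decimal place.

Mismatches occur at site 1 (A↔C), site 6 (A↔G), site 10 (G↔C).
16 of the 19 sites match, so the percent identity is 16/19 × 100 = 84.2%.

84.2%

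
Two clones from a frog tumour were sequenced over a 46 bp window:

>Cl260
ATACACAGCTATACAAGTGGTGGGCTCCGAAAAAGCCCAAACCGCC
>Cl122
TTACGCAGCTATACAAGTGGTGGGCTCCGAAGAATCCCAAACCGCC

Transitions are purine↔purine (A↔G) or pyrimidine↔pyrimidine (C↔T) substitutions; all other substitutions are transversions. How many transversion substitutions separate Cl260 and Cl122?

Mismatches occur at site 1 (A↔T, transversion), site 5 (A↔G, transition), site 32 (A↔G, transition), site 35 (G↔T, transversion).
Of the 4 differences, 2 transitions and 2 transversions, so the answer is 2.

2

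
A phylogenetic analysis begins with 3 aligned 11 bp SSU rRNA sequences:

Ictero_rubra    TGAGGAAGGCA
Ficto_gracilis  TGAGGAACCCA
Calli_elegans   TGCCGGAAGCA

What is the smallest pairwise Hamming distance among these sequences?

2

Pairwise Hamming distances:
  Ictero_rubra vs Ficto_gracilis: 2
  Ictero_rubra vs Calli_elegans: 4
  Ficto_gracilis vs Calli_elegans: 5
The smallest is 2, between Ictero_rubra and Ficto_gracilis.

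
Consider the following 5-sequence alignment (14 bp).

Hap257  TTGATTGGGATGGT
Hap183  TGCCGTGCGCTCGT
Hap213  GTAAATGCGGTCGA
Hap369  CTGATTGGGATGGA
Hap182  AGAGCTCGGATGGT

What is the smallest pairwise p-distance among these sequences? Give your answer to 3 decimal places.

Pairwise Hamming distances:
  Hap257 vs Hap183: 7
  Hap257 vs Hap213: 7
  Hap257 vs Hap369: 2
  Hap257 vs Hap182: 6
  Hap183 vs Hap213: 7
  Hap183 vs Hap369: 9
  Hap183 vs Hap182: 8
  Hap213 vs Hap369: 6
  Hap213 vs Hap182: 9
  Hap369 vs Hap182: 7
The smallest is 2 mismatches, between Hap257 and Hap369; p = 2/14 = 0.143.

0.143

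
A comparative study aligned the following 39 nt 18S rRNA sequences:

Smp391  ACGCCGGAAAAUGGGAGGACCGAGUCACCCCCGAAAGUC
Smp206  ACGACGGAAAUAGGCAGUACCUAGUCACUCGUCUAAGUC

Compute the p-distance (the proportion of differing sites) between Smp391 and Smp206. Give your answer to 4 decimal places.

The sequences differ at positions 4 (C/A), 11 (A/U), 12 (U/A), 15 (G/C), 18 (G/U), 22 (G/U), 29 (C/U), 31 (C/G), 32 (C/U), 33 (G/C), 34 (A/U).
There are 11 differences over 39 sites, so p = 11/39 = 0.2821.

0.2821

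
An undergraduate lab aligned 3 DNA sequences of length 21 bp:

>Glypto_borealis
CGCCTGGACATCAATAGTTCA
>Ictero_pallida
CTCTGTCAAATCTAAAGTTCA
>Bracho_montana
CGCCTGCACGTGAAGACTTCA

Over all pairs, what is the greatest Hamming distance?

10

Pairwise Hamming distances:
  Glypto_borealis vs Ictero_pallida: 8
  Glypto_borealis vs Bracho_montana: 5
  Ictero_pallida vs Bracho_montana: 10
The largest is 10, between Ictero_pallida and Bracho_montana.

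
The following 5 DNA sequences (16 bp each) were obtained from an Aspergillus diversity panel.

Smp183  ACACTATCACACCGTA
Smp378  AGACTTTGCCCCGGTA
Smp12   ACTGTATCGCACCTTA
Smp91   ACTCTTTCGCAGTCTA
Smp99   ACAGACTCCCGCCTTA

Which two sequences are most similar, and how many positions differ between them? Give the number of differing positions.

4

Pairwise Hamming distances:
  Smp183 vs Smp378: 6
  Smp183 vs Smp12: 4
  Smp183 vs Smp91: 6
  Smp183 vs Smp99: 6
  Smp378 vs Smp12: 9
  Smp378 vs Smp91: 8
  Smp378 vs Smp99: 8
  Smp12 vs Smp91: 5
  Smp12 vs Smp99: 5
  Smp91 vs Smp99: 9
The smallest is 4, between Smp183 and Smp12.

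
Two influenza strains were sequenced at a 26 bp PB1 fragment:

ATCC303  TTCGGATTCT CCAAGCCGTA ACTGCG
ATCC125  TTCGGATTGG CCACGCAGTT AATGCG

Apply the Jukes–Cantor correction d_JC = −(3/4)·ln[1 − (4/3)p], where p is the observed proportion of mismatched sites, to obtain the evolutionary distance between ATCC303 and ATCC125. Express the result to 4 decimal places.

0.2758

Mismatches occur at site 9 (C/G), site 10 (T/G), site 14 (A/C), site 17 (C/A), site 20 (A/T), site 22 (C/A).
p = 6/26 = 0.230769.
d = −0.75 · ln(1 − (4/3)·0.230769) = −0.75 · ln(0.692308) = −0.75 · (-0.367724) = 0.2758.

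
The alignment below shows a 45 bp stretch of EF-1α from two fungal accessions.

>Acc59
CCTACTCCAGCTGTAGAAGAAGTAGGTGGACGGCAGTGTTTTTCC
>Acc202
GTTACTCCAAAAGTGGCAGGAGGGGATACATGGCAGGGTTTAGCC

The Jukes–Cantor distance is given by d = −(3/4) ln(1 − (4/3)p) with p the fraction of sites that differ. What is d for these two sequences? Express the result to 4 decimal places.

0.5254

The sequences differ at positions 1 (C/G), 2 (C/T), 10 (G/A), 11 (C/A), 12 (T/A), 15 (A/G), 17 (A/C), 20 (A/G), 23 (T/G), 24 (A/G), 26 (G/A), 28 (G/A), 29 (G/C), 31 (C/T), 37 (T/G), 42 (T/A), 43 (T/G).
p = 17/45 = 0.377778.
d = −0.75 · ln(1 − (4/3)·0.377778) = −0.75 · ln(0.496296) = −0.75 · (-0.700583) = 0.5254.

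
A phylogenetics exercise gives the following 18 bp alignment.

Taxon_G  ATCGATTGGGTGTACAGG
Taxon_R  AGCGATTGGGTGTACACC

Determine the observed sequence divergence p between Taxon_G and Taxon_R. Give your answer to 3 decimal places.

Differing sites — 2:T/G; 17:G/C; 18:G/C.
There are 3 differences over 18 sites, so p = 3/18 = 0.167.

0.167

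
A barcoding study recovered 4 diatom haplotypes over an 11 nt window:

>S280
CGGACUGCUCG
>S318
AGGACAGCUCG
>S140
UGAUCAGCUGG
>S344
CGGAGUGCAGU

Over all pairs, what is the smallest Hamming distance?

2

Pairwise Hamming distances:
  S280 vs S318: 2
  S280 vs S140: 5
  S280 vs S344: 4
  S318 vs S140: 4
  S318 vs S344: 6
  S140 vs S344: 7
The smallest is 2, between S280 and S318.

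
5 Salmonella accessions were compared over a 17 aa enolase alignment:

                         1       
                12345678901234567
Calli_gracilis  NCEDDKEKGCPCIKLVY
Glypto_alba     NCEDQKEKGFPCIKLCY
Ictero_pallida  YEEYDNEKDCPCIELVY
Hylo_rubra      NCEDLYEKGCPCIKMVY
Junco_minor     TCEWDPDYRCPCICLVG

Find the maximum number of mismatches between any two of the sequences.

Pairwise Hamming distances:
  Calli_gracilis vs Glypto_alba: 3
  Calli_gracilis vs Ictero_pallida: 6
  Calli_gracilis vs Hylo_rubra: 3
  Calli_gracilis vs Junco_minor: 8
  Glypto_alba vs Ictero_pallida: 9
  Glypto_alba vs Hylo_rubra: 5
  Glypto_alba vs Junco_minor: 11
  Ictero_pallida vs Hylo_rubra: 8
  Ictero_pallida vs Junco_minor: 9
  Hylo_rubra vs Junco_minor: 10
The largest is 11, between Glypto_alba and Junco_minor.

11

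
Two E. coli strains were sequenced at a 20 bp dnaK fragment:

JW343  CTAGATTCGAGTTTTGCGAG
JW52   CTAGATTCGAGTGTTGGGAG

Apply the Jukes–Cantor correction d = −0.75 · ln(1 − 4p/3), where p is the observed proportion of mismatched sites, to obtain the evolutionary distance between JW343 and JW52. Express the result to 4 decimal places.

Mismatches occur at site 13 (T/G), site 17 (C/G).
p = 2/20 = 0.100000.
d = −0.75 · ln(1 − (4/3)·0.100000) = −0.75 · ln(0.866667) = −0.75 · (-0.143100) = 0.1073.

0.1073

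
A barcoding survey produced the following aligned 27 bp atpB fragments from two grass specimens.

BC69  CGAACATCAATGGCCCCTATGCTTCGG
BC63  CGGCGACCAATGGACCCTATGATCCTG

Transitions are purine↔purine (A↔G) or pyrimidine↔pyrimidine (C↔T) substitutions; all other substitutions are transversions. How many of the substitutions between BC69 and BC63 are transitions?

The sequences differ at positions 3 (A/G, transition), 4 (A/C, transversion), 5 (C/G, transversion), 7 (T/C, transition), 14 (C/A, transversion), 22 (C/A, transversion), 24 (T/C, transition), 26 (G/T, transversion).
Of the 8 differences, 3 transitions and 5 transversions, so the answer is 3.

3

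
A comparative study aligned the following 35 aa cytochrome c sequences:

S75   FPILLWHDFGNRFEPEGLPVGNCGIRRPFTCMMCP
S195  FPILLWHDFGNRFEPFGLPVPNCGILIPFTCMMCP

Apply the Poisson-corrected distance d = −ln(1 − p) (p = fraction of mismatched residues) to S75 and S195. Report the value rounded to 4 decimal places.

Differing sites — 16:E/F; 21:G/P; 26:R/L; 27:R/I.
p = 4/35 = 0.114286.
d = −ln(1 − 0.114286) = −ln(0.885714) = 0.1214.

0.1214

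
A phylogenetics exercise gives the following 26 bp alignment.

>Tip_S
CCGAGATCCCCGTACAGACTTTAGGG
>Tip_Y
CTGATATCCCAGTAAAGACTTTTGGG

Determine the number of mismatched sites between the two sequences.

5

The sequences differ at positions 2 (C/T), 5 (G/T), 11 (C/A), 15 (C/A), 23 (A/T).
That gives 5 mismatches out of 26 aligned sites, so the Hamming distance is 5.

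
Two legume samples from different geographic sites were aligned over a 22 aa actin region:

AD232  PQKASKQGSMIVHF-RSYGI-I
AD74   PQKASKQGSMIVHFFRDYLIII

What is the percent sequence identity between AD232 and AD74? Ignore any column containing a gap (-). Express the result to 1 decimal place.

90.0%

Excluding the 2 gap columns leaves 20 comparable sites.
Differing sites — 17:S/D; 19:G/L.
18 of the 20 comparable sites match, so the percent identity is 18/20 × 100 = 90.0%.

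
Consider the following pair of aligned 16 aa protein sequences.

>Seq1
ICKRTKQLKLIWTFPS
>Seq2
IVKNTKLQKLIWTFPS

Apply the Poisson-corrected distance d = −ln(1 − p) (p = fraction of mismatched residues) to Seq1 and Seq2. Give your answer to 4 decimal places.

0.2877

The sequences differ at positions 2 (C/V), 4 (R/N), 7 (Q/L), 8 (L/Q).
p = 4/16 = 0.250000.
d = −ln(1 − 0.250000) = −ln(0.750000) = 0.2877.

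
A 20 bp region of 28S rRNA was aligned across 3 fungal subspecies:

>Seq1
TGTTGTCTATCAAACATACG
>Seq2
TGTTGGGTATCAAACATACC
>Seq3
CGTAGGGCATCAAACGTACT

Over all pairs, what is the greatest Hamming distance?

7

Pairwise Hamming distances:
  Seq1 vs Seq2: 3
  Seq1 vs Seq3: 7
  Seq2 vs Seq3: 5
The largest is 7, between Seq1 and Seq3.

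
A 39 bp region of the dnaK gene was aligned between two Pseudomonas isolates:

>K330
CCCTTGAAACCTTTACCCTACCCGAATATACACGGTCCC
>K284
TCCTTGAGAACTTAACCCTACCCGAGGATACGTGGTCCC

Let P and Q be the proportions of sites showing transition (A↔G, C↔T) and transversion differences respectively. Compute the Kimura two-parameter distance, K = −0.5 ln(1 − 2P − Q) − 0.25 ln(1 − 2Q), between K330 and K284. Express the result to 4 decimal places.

0.2445

Mismatches occur at site 1 (C↔T, transition), site 8 (A↔G, transition), site 10 (C↔A, transversion), site 14 (T↔A, transversion), site 26 (A↔G, transition), site 27 (T↔G, transversion), site 32 (A↔G, transition), site 33 (C↔T, transition).
Of the 8 differences, 5 transitions and 3 transversions over 39 sites: P = 5/39 = 0.128205, Q = 3/39 = 0.076923.
d = −0.5·ln(0.666667) − 0.25·ln(0.846154) = −0.5·(-0.405465) − 0.25·(-0.167054) = 0.2445.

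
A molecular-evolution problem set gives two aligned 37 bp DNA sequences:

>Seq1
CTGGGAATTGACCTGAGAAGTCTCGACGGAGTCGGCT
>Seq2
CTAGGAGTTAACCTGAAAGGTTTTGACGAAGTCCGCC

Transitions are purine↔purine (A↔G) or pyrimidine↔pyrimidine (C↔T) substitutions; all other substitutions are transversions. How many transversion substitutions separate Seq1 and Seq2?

Differing sites — 3:G/A (Ti); 7:A/G (Ti); 10:G/A (Ti); 17:G/A (Ti); 19:A/G (Ti); 22:C/T (Ti); 24:C/T (Ti); 29:G/A (Ti); 34:G/C (Tv); 37:T/C (Ti).
Of the 10 differences, 9 transitions and 1 transversion, so the answer is 1.

1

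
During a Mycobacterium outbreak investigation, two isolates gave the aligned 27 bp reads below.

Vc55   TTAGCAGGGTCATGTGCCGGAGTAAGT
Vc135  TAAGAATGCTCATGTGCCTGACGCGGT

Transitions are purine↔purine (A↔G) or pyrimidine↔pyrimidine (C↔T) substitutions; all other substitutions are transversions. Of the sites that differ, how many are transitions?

The sequences differ at positions 2 (T/A, transversion), 5 (C/A, transversion), 7 (G/T, transversion), 9 (G/C, transversion), 19 (G/T, transversion), 22 (G/C, transversion), 23 (T/G, transversion), 24 (A/C, transversion), 25 (A/G, transition).
Of the 9 differences, 1 transition and 8 transversions, so the answer is 1.

1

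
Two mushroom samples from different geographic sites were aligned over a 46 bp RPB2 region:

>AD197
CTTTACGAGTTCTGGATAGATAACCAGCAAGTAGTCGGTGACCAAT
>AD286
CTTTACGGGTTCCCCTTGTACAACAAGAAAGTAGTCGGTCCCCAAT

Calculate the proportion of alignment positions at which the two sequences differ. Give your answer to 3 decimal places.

0.261

Differing sites — 8:A/G; 13:T/C; 14:G/C; 15:G/C; 16:A/T; 18:A/G; 19:G/T; 21:T/C; 25:C/A; 28:C/A; 40:G/C; 41:A/C.
There are 12 differences over 46 sites, so p = 12/46 = 0.261.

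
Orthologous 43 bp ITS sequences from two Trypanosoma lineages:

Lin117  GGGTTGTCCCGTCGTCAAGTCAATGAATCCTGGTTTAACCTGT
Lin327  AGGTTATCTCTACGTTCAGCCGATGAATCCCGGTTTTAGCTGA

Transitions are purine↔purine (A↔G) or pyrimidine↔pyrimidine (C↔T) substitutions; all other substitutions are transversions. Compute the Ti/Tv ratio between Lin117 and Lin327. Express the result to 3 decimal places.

1.167

The sequences differ at positions 1 (G/A, transition), 6 (G/A, transition), 9 (C/T, transition), 11 (G/T, transversion), 12 (T/A, transversion), 16 (C/T, transition), 17 (A/C, transversion), 20 (T/C, transition), 22 (A/G, transition), 31 (T/C, transition), 37 (A/T, transversion), 39 (C/G, transversion), 43 (T/A, transversion).
Of the 13 differences, 7 transitions and 6 transversions, so Ti/Tv = 7/6 = 1.167.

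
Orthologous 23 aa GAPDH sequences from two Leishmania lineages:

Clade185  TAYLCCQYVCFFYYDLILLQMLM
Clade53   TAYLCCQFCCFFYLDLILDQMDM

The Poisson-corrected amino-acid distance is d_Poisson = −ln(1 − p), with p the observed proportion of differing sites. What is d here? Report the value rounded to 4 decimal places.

Differing sites — 8:Y/F; 9:V/C; 14:Y/L; 19:L/D; 22:L/D.
p = 5/23 = 0.217391.
d = −ln(1 − 0.217391) = −ln(0.782609) = 0.2451.

0.2451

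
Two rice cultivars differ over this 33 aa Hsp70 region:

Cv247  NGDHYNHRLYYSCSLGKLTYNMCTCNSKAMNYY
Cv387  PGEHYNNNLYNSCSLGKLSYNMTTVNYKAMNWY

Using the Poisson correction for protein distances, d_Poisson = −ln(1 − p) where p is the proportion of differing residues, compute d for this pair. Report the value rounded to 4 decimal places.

0.3610

Mismatches occur at site 1 (N→P), site 3 (D→E), site 7 (H→N), site 8 (R→N), site 11 (Y→N), site 19 (T→S), site 23 (C→T), site 25 (C→V), site 27 (S→Y), site 32 (Y→W).
p = 10/33 = 0.303030.
d = −ln(1 − 0.303030) = −ln(0.696970) = 0.3610.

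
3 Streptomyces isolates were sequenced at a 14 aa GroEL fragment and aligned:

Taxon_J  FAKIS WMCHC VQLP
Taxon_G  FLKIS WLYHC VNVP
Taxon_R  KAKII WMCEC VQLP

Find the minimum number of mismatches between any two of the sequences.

3

Pairwise Hamming distances:
  Taxon_J vs Taxon_G: 5
  Taxon_J vs Taxon_R: 3
  Taxon_G vs Taxon_R: 8
The smallest is 3, between Taxon_J and Taxon_R.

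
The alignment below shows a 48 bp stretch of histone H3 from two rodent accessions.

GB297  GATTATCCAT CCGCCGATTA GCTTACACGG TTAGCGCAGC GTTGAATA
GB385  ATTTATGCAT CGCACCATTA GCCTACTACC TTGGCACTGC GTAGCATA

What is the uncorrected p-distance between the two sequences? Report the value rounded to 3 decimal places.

Mismatches occur at site 1 (G/A), site 2 (A/T), site 7 (C/G), site 12 (C/G), site 13 (G/C), site 14 (C/A), site 16 (G/C), site 23 (T/C), site 27 (A/T), site 28 (C/A), site 29 (G/C), site 30 (G/C), site 33 (A/G), site 36 (G/A), site 38 (A/T), site 43 (T/A), site 45 (A/C).
There are 17 differences over 48 sites, so p = 17/48 = 0.354.

0.354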